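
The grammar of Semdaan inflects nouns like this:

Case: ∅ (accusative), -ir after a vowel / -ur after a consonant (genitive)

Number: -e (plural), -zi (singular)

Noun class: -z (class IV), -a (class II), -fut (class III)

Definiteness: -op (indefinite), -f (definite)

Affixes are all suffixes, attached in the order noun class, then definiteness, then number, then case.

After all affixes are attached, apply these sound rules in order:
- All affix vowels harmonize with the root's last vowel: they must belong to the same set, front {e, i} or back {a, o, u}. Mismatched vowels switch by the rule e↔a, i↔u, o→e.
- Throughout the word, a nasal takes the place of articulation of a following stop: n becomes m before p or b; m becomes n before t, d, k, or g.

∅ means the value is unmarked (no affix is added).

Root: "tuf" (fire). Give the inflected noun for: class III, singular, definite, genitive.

Attach noun class class III -fut → tuffut.
Attach definiteness definite -f → tuffutf.
Attach number singular -zi → tuffutfzi.
Attach case genitive -ir (after vowel 'i') → tuffutfziir.
Apply vowel harmony: tuffutfziir → tuffutfzuur.
Nasal assimilation: no change.

tuffutfzuur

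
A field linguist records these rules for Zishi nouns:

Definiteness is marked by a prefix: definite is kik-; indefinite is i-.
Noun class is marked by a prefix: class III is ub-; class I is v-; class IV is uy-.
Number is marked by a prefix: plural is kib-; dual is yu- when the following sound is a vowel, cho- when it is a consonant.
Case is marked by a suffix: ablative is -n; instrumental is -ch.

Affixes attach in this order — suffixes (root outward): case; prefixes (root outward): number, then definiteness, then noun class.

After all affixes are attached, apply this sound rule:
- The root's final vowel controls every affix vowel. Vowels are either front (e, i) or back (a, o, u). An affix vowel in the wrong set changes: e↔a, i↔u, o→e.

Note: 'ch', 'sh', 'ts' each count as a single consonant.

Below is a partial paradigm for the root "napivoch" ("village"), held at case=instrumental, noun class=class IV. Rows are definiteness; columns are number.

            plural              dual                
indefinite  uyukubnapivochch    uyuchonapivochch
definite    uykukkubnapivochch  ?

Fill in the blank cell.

Attach case instrumental -ch → napivochch.
Attach number dual cho- (before consonant 'n') → chonapivochch.
Attach definiteness definite kik- → kikchonapivochch.
Attach noun class class IV uy- → uykikchonapivochch.
Apply vowel harmony: uykikchonapivochch → uykukchonapivochch.

uykukchonapivochch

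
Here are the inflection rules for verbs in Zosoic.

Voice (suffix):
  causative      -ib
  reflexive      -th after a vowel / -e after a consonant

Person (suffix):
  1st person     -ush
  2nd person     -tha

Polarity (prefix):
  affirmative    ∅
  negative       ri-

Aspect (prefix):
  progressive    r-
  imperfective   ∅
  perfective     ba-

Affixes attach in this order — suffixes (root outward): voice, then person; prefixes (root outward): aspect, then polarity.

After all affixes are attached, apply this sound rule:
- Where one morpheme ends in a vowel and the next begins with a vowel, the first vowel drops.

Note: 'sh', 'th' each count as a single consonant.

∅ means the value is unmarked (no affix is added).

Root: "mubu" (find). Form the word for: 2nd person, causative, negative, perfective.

Attach voice causative -ib → mubuib.
Attach aspect perfective ba- → bamubuib.
Attach person 2nd person -tha → bamubuibtha.
Attach polarity negative ri- → ribamubuibtha.
Apply vowel deletion: ribamubuibtha → ribamubibtha.

ribamubibtha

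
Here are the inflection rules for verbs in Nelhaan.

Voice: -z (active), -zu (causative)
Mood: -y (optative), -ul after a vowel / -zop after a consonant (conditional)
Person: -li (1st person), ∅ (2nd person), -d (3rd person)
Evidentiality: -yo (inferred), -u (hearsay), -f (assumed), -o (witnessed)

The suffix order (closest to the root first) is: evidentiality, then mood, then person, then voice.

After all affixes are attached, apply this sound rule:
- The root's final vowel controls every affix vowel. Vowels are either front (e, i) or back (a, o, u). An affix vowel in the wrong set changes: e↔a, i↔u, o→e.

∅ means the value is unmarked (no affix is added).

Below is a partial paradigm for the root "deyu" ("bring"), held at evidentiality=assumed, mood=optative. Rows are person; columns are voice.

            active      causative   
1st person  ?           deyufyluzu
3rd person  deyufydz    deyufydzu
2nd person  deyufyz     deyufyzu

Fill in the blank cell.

deyufyluz

Attach evidentiality assumed -f → deyuf.
Attach mood optative -y → deyufy.
Attach person 1st person -li → deyufyli.
Attach voice active -z → deyufyliz.
Apply vowel harmony: deyufyliz → deyufyluz.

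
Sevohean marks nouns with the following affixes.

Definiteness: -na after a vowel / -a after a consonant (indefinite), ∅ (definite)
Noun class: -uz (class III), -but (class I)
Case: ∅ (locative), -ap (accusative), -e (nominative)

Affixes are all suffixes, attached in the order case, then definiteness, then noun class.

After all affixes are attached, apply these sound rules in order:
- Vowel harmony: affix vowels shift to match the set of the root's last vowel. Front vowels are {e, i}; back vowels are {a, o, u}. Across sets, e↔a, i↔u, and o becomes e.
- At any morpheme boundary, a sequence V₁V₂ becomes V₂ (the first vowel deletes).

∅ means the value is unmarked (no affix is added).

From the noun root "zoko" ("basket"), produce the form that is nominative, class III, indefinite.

zokanuz

Attach case nominative -e → zokoe.
Attach definiteness indefinite -na (after vowel 'e') → zokoena.
Attach noun class class III -uz → zokoenauz.
Apply vowel harmony: zokoenauz → zokoanauz.
Apply vowel deletion: zokoanauz → zokanuz.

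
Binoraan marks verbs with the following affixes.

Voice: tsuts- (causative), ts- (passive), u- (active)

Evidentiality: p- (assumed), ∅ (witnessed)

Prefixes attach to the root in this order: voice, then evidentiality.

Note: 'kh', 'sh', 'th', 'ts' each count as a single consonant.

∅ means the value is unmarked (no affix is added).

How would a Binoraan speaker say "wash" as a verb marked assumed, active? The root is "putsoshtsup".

Attach voice active u- → uputsoshtsup.
Attach evidentiality assumed p- → puputsoshtsup.

puputsoshtsup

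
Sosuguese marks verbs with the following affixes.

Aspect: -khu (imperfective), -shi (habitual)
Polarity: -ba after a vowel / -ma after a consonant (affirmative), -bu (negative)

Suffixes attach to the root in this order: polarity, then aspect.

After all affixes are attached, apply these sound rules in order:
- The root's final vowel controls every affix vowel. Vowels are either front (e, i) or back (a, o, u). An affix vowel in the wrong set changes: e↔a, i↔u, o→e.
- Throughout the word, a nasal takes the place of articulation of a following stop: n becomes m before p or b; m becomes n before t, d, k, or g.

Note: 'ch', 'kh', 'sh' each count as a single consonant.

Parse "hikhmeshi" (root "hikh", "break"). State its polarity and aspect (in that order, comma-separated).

affirmative, habitual

Segment: hikh-ma-shi.
polarity: -ba/ma → affirmative.
aspect: -shi → habitual.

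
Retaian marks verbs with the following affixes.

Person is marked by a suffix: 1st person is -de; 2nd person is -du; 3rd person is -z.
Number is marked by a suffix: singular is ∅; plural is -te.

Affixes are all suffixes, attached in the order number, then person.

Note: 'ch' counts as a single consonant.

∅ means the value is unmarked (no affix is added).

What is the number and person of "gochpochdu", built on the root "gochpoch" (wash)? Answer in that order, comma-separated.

Segment: gochpoch-du.
number: ∅ → singular.
person: -du → 2nd person.

singular, 2nd person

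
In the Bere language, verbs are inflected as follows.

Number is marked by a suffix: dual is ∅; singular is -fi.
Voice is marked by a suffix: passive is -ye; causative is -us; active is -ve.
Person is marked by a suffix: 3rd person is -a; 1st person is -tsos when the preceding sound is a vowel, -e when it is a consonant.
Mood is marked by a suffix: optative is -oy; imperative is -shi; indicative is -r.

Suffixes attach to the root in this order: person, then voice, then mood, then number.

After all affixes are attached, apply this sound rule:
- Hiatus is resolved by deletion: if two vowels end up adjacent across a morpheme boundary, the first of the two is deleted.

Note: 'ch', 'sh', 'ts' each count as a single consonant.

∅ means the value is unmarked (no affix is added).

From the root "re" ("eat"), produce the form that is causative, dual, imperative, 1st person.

Attach person 1st person -tsos (after vowel 'e') → retsos.
Attach voice causative -us → retsosus.
Attach mood imperative -shi → retsosusshi.
number = dual: zero marking, form stays retsosusshi.
Vowel deletion: no change.

retsosusshi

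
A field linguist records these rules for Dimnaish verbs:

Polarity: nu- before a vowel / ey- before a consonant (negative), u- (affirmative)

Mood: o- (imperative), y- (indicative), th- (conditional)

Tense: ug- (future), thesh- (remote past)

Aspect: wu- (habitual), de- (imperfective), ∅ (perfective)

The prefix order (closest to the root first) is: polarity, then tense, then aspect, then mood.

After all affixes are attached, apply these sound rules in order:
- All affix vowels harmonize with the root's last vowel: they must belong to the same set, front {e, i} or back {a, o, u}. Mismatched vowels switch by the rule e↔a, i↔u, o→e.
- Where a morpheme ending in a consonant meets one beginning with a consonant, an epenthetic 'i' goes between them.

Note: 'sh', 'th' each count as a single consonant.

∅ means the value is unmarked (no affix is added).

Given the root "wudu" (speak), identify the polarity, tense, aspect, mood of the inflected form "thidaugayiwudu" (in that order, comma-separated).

negative, future, imperfective, conditional

Segment: th-de-ug-ey-wudu.
polarity: nu/ey- → negative.
tense: ug- → future.
aspect: de- → imperfective.
mood: th- → conditional.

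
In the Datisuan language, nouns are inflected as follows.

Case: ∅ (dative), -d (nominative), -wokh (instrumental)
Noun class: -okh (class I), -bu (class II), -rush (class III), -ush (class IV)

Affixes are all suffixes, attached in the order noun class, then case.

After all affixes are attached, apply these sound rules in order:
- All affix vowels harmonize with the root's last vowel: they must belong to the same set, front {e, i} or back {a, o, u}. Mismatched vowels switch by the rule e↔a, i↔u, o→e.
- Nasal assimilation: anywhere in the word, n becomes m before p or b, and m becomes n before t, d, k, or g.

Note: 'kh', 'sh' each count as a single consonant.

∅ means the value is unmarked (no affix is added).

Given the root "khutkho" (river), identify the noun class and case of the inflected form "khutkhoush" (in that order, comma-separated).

class IV, dative

Segment: khutkho-ush.
noun class: -ush → class IV.
case: ∅ → dative.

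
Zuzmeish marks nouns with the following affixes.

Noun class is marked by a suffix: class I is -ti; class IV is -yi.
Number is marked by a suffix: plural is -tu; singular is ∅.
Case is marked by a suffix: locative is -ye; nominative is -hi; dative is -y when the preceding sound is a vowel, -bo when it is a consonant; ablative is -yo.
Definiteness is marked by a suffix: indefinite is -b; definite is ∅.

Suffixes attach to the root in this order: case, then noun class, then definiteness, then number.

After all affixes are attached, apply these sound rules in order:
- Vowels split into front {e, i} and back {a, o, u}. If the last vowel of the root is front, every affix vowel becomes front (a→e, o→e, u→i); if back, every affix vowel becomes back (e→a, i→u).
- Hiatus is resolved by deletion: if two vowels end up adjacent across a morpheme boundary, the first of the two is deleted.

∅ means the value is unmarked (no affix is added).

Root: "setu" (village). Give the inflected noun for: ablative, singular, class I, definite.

Attach case ablative -yo → setuyo.
Attach noun class class I -ti → setuyoti.
definiteness = definite: zero marking, form stays setuyoti.
number = singular: zero marking, form stays setuyoti.
Apply vowel harmony: setuyoti → setuyotu.
Vowel deletion: no change.

setuyotu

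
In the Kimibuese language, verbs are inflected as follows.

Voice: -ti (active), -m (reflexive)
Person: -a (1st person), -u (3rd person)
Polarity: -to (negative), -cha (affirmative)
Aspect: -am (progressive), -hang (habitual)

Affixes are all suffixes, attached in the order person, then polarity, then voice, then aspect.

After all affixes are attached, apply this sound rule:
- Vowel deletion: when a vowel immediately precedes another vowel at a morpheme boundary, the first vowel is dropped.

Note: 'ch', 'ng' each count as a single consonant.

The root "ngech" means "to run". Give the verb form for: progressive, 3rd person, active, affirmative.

ngechuchatam

Attach person 3rd person -u → ngechu.
Attach polarity affirmative -cha → ngechucha.
Attach voice active -ti → ngechuchati.
Attach aspect progressive -am → ngechuchatiam.
Apply vowel deletion: ngechuchatiam → ngechuchatam.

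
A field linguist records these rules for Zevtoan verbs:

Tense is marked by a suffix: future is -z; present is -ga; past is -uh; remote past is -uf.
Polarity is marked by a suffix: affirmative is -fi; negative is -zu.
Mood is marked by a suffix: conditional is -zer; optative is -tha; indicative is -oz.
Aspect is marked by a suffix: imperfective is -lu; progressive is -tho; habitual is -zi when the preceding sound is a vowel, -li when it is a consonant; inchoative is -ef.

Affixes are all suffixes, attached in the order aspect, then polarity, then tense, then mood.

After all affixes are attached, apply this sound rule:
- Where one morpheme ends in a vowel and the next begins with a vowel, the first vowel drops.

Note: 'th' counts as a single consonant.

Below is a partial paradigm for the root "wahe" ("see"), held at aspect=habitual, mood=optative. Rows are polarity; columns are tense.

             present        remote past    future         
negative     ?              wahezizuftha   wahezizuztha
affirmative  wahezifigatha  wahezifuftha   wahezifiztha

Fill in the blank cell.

Attach aspect habitual -zi (after vowel 'e') → wahezi.
Attach polarity negative -zu → wahezizu.
Attach tense present -ga → wahezizuga.
Attach mood optative -tha → wahezizugatha.
Vowel deletion: no change.

wahezizugatha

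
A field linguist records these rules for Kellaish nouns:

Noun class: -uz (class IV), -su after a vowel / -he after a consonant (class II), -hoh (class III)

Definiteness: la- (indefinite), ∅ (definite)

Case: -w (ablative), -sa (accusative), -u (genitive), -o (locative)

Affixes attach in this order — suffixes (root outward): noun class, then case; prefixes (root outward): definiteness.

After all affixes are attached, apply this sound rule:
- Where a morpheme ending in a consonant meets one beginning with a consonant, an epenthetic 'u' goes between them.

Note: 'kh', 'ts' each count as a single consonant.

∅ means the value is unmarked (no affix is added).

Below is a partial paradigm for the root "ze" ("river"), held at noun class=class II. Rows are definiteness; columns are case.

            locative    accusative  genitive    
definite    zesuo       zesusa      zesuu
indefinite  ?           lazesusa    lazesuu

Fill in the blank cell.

lazesuo

Attach noun class class II -su (after vowel 'e') → zesu.
Attach case locative -o → zesuo.
Attach definiteness indefinite la- → lazesuo.
Epenthesis: no change.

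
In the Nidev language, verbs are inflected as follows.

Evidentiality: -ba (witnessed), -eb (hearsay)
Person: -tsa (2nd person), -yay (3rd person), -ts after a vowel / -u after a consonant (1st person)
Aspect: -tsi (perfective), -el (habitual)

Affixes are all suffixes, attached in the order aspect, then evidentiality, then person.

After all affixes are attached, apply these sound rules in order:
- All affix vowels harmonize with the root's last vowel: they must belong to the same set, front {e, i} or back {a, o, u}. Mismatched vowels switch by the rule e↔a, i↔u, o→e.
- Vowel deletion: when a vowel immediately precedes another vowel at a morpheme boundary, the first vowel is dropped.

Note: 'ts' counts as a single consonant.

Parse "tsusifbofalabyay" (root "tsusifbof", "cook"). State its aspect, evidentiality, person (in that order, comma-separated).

Segment: tsusifbof-el-eb-yay.
aspect: -el → habitual.
evidentiality: -eb → hearsay.
person: -yay → 3rd person.

habitual, hearsay, 3rd person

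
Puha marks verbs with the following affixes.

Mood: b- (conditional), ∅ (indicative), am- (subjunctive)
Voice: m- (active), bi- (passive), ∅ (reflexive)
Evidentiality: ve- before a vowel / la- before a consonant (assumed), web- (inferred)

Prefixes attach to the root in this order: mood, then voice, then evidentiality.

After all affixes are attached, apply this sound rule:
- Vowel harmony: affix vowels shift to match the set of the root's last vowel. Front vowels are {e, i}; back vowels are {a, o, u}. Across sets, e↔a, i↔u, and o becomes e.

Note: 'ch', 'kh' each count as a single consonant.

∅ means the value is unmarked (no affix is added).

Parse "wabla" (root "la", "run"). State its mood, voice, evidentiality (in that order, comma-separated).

indicative, reflexive, inferred

Segment: web-la.
mood: ∅ → indicative.
voice: ∅ → reflexive.
evidentiality: web- → inferred.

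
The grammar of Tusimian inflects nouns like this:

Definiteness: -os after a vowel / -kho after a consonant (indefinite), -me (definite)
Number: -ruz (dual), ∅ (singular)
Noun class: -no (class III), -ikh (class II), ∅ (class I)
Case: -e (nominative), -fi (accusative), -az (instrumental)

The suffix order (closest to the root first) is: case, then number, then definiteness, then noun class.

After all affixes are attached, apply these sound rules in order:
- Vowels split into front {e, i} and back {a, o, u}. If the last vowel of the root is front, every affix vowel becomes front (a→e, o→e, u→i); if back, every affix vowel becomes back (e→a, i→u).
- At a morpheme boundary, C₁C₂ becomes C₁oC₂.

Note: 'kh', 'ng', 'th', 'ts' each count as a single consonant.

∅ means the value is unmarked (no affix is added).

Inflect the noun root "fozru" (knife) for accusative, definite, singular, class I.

fozrufuma

Attach case accusative -fi → fozrufi.
number = singular: zero marking, form stays fozrufi.
Attach definiteness definite -me → fozrufime.
noun class = class I: zero marking, form stays fozrufime.
Apply vowel harmony: fozrufime → fozrufuma.
Epenthesis: no change.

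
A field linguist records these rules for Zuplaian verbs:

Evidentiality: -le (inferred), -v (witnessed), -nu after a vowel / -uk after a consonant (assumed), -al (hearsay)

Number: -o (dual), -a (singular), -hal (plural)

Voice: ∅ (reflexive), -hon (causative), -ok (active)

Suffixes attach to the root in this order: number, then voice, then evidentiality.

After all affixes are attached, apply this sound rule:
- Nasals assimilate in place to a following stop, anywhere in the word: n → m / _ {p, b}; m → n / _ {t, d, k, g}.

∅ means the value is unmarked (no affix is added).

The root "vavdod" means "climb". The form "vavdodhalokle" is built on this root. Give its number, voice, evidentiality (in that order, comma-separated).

plural, active, inferred

Segment: vavdod-hal-ok-le.
number: -hal → plural.
voice: -ok → active.
evidentiality: -le → inferred.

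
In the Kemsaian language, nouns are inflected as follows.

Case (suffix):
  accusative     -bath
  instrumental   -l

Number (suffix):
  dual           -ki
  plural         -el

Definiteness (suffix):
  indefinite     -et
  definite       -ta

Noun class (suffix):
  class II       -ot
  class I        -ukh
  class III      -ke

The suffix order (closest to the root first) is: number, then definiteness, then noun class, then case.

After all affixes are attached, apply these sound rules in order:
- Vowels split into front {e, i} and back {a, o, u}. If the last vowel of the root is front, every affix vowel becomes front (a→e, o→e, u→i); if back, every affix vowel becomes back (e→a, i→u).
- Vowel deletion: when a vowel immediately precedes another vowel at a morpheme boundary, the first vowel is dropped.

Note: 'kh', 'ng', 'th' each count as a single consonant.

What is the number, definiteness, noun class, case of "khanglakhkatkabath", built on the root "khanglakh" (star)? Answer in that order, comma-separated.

Segment: khanglakh-ki-et-ke-bath.
number: -ki → dual.
definiteness: -et → indefinite.
noun class: -ke → class III.
case: -bath → accusative.

dual, indefinite, class III, accusative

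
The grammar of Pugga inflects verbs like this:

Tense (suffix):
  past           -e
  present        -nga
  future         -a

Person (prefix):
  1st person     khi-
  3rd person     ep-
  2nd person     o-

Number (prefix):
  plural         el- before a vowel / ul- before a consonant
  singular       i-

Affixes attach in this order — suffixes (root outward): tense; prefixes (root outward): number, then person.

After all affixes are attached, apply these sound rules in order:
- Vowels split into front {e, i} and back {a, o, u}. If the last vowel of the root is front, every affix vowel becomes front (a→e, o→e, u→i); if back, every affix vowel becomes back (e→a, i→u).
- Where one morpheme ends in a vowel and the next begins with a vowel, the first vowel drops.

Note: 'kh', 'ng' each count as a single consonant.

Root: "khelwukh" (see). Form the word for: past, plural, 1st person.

Attach number plural ul- (before consonant 'kh') → ulkhelwukh.
Attach tense past -e → ulkhelwukhe.
Attach person 1st person khi- → khiulkhelwukhe.
Apply vowel harmony: khiulkhelwukhe → khuulkhelwukha.
Apply vowel deletion: khuulkhelwukha → khulkhelwukha.

khulkhelwukha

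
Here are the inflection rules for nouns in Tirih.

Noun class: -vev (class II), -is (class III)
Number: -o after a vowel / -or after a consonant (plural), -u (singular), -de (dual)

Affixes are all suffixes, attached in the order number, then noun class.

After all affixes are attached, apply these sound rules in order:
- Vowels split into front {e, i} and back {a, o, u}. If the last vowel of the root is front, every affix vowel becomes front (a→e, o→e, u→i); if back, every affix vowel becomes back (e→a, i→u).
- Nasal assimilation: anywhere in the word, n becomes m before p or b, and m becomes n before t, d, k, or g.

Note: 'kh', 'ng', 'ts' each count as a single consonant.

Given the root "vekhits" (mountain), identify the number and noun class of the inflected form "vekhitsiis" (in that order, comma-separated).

Segment: vekhits-u-is.
number: -u → singular.
noun class: -is → class III.

singular, class III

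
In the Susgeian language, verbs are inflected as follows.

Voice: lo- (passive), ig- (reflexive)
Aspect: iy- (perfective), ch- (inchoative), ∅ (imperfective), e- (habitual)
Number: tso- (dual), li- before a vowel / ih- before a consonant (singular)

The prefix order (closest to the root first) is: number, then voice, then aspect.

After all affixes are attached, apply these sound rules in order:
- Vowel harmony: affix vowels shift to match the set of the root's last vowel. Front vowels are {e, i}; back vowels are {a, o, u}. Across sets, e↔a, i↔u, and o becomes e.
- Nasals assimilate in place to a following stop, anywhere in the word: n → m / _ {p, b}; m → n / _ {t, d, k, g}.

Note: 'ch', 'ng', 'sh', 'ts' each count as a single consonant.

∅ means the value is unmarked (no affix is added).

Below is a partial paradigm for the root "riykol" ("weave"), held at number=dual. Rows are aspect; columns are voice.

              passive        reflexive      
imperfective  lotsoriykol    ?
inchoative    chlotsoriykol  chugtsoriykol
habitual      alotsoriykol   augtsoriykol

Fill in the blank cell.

Attach number dual tso- → tsoriykol.
Attach voice reflexive ig- → igtsoriykol.
aspect = imperfective: zero marking, form stays igtsoriykol.
Apply vowel harmony: igtsoriykol → ugtsoriykol.
Nasal assimilation: no change.

ugtsoriykol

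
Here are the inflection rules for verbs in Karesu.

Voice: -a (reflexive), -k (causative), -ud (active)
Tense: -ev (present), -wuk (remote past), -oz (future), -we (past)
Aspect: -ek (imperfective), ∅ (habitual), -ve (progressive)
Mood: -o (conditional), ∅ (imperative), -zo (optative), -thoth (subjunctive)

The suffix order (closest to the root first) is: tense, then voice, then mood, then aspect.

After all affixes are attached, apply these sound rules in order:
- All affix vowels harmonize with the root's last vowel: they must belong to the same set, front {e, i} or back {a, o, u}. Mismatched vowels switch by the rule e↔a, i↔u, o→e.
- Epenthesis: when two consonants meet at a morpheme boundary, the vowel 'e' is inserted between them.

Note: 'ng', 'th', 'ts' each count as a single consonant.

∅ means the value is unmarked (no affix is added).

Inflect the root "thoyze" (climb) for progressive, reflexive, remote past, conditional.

thoyzewikeeve

Attach tense remote past -wuk → thoyzewuk.
Attach voice reflexive -a → thoyzewuka.
Attach mood conditional -o → thoyzewukao.
Attach aspect progressive -ve → thoyzewukaove.
Apply vowel harmony: thoyzewukaove → thoyzewikeeve.
Epenthesis: no change.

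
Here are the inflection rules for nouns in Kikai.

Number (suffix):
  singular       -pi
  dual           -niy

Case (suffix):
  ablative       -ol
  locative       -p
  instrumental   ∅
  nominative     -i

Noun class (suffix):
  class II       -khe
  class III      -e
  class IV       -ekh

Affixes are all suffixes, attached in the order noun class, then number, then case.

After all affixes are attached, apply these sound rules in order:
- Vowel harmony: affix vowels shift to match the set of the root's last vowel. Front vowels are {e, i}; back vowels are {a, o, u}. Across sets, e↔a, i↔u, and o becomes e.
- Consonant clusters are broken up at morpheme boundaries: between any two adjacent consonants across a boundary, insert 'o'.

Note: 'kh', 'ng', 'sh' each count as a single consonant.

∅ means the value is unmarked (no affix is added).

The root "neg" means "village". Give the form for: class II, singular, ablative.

negokhepiel

Attach noun class class II -khe → negkhe.
Attach number singular -pi → negkhepi.
Attach case ablative -ol → negkhepiol.
Apply vowel harmony: negkhepiol → negkhepiel.
Apply epenthesis: negkhepiel → negokhepiel.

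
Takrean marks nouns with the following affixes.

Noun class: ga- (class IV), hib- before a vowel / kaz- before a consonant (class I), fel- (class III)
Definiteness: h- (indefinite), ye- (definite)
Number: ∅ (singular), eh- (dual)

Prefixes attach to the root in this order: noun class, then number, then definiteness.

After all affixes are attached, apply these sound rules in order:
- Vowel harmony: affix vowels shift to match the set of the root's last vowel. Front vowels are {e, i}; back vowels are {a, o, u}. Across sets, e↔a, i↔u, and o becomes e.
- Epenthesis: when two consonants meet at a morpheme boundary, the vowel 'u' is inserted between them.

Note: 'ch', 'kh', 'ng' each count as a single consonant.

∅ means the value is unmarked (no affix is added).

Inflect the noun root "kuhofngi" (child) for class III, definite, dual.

yeehufelukuhofngi

Attach noun class class III fel- → felkuhofngi.
Attach number dual eh- → ehfelkuhofngi.
Attach definiteness definite ye- → yeehfelkuhofngi.
Vowel harmony: no change.
Apply epenthesis: yeehfelkuhofngi → yeehufelukuhofngi.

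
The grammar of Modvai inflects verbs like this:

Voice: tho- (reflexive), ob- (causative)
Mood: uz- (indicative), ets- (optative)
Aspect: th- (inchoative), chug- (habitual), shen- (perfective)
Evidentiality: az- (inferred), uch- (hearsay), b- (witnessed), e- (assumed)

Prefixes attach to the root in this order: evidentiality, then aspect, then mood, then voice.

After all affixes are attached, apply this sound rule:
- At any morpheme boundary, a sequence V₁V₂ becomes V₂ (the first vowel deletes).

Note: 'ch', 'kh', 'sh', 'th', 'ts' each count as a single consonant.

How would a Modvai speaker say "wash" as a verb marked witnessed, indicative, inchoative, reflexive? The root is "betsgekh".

Attach evidentiality witnessed b- → bbetsgekh.
Attach aspect inchoative th- → thbbetsgekh.
Attach mood indicative uz- → uzthbbetsgekh.
Attach voice reflexive tho- → thouzthbbetsgekh.
Apply vowel deletion: thouzthbbetsgekh → thuzthbbetsgekh.

thuzthbbetsgekh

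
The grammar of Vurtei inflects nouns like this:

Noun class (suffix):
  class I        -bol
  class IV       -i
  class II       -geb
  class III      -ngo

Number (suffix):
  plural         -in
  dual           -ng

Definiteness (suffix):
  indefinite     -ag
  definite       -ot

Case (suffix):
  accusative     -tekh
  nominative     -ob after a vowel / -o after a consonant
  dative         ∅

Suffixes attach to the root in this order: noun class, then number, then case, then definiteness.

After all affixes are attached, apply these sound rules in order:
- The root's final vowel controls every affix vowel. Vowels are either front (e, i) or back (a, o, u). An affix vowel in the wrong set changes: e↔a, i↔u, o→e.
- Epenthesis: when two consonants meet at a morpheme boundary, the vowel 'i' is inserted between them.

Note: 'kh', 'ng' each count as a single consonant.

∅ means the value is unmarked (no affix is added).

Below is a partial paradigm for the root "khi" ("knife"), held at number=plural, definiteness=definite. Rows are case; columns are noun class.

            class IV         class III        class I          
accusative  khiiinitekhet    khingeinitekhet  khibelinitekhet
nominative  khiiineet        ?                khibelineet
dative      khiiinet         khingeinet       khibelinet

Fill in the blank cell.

khingeineet

Attach noun class class III -ngo → khingo.
Attach number plural -in → khingoin.
Attach case nominative -o (after consonant 'n') → khingoino.
Attach definiteness definite -ot → khingoinoot.
Apply vowel harmony: khingoinoot → khingeineet.
Epenthesis: no change.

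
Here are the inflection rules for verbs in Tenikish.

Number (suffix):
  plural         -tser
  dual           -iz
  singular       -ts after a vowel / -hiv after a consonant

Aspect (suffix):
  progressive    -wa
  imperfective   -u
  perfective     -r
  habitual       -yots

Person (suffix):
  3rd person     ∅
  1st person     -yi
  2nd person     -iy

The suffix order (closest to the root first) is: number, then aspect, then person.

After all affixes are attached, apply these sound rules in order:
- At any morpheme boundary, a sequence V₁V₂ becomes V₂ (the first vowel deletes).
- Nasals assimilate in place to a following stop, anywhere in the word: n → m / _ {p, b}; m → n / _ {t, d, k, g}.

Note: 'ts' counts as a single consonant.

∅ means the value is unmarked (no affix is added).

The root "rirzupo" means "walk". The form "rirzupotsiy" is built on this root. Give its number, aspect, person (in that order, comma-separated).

Segment: rirzupo-ts-u-iy.
number: -ts/hiv → singular.
aspect: -u → imperfective.
person: -iy → 2nd person.

singular, imperfective, 2nd person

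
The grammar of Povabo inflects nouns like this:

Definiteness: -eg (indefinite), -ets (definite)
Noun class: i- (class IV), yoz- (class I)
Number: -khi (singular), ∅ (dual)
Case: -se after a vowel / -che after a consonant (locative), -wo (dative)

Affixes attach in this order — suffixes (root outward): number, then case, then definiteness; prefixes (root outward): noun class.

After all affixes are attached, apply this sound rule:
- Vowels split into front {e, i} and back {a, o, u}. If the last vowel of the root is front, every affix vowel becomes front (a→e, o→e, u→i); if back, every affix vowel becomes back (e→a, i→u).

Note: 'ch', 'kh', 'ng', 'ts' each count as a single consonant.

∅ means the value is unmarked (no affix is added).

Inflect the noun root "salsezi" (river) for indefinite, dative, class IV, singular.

Attach number singular -khi → salsezikhi.
Attach case dative -wo → salsezikhiwo.
Attach definiteness indefinite -eg → salsezikhiwoeg.
Attach noun class class IV i- → isalsezikhiwoeg.
Apply vowel harmony: isalsezikhiwoeg → isalsezikhiweeg.

isalsezikhiweeg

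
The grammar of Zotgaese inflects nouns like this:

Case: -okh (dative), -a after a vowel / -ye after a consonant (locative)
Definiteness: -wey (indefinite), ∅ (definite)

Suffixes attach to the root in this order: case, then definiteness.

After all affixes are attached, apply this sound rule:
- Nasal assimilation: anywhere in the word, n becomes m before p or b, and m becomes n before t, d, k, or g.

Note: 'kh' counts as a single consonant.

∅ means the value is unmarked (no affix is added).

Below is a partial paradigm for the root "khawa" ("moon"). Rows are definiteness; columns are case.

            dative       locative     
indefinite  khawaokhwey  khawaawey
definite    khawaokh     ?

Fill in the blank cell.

Attach case locative -a (after vowel 'a') → khawaa.
definiteness = definite: zero marking, form stays khawaa.
Nasal assimilation: no change.

khawaa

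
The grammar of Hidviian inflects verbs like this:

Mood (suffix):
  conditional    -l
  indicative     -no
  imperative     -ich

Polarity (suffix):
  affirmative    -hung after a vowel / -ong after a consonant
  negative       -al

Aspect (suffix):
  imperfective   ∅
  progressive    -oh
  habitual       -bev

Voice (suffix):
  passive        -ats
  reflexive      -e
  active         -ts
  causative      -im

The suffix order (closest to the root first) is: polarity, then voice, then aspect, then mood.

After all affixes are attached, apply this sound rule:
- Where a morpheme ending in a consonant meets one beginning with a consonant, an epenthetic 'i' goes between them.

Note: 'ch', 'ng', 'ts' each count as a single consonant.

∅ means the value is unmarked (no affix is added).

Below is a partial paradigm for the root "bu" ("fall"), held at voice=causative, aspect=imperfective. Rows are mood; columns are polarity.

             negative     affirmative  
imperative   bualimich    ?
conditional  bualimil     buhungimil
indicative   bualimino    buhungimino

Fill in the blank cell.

buhungimich

Attach polarity affirmative -hung (after vowel 'u') → buhung.
Attach voice causative -im → buhungim.
aspect = imperfective: zero marking, form stays buhungim.
Attach mood imperative -ich → buhungimich.
Epenthesis: no change.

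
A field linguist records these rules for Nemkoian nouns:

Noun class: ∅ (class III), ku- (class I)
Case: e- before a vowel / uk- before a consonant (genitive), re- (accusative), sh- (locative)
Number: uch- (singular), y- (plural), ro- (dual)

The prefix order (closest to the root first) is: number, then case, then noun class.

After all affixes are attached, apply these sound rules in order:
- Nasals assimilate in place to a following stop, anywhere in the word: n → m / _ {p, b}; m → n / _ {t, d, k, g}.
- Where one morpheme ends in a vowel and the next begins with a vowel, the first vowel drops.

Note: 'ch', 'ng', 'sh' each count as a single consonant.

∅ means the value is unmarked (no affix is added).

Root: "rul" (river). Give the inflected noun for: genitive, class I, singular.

kuchrul

Attach number singular uch- → uchrul.
Attach case genitive e- (before vowel 'u') → euchrul.
Attach noun class class I ku- → kueuchrul.
Nasal assimilation: no change.
Apply vowel deletion: kueuchrul → kuchrul.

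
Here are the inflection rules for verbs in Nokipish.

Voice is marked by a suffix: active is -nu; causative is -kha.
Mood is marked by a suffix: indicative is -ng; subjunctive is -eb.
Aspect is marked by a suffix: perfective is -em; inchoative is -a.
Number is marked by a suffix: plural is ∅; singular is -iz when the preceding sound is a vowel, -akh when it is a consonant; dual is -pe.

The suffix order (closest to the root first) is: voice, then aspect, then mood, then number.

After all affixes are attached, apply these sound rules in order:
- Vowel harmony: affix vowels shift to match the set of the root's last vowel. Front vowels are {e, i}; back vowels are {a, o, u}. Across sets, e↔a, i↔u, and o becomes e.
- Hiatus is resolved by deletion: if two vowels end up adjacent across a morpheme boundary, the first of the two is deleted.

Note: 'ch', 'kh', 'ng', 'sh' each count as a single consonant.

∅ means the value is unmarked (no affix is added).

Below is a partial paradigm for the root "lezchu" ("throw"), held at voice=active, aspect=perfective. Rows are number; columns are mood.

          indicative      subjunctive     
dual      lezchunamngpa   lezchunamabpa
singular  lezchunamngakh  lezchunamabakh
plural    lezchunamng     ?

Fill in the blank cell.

lezchunamab

Attach voice active -nu → lezchunu.
Attach aspect perfective -em → lezchunuem.
Attach mood subjunctive -eb → lezchunuemeb.
number = plural: zero marking, form stays lezchunuemeb.
Apply vowel harmony: lezchunuemeb → lezchunuamab.
Apply vowel deletion: lezchunuamab → lezchunamab.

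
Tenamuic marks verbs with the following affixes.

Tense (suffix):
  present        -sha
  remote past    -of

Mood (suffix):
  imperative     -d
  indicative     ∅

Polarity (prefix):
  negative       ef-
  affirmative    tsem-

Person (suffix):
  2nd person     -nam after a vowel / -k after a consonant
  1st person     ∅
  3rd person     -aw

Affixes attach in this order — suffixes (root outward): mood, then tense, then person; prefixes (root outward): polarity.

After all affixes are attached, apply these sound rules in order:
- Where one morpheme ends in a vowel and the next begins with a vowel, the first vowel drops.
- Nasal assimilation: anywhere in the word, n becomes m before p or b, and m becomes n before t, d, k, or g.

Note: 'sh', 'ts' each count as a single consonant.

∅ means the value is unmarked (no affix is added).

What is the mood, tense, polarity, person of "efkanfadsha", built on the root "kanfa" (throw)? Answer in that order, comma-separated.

imperative, present, negative, 1st person

Segment: ef-kanfa-d-sha.
mood: -d → imperative.
tense: -sha → present.
polarity: ef- → negative.
person: ∅ → 1st person.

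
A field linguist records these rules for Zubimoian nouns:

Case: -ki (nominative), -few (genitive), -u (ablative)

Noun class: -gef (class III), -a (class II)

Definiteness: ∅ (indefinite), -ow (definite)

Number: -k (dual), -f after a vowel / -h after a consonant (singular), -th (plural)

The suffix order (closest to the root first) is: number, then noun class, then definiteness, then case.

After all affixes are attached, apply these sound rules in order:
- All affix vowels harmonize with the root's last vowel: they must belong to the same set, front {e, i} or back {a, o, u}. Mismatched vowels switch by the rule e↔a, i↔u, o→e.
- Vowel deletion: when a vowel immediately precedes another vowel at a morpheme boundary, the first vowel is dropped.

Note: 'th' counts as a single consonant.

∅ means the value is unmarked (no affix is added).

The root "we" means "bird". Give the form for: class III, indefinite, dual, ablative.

Attach number dual -k → wek.
Attach noun class class III -gef → wekgef.
definiteness = indefinite: zero marking, form stays wekgef.
Attach case ablative -u → wekgefu.
Apply vowel harmony: wekgefu → wekgefi.
Vowel deletion: no change.

wekgefi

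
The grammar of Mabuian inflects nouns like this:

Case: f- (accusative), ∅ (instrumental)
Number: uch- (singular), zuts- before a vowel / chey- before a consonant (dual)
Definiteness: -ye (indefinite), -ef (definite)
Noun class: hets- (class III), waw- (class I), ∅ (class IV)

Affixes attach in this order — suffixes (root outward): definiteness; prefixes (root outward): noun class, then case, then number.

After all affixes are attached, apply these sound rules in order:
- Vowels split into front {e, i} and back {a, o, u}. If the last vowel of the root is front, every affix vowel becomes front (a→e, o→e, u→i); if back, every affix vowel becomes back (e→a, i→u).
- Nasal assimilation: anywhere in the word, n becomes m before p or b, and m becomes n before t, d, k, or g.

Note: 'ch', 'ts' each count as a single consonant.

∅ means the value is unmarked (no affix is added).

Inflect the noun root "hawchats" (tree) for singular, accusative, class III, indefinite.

Attach noun class class III hets- → hetshawchats.
Attach case accusative f- → fhetshawchats.
Attach definiteness indefinite -ye → fhetshawchatsye.
Attach number singular uch- → uchfhetshawchatsye.
Apply vowel harmony: uchfhetshawchatsye → uchfhatshawchatsya.
Nasal assimilation: no change.

uchfhatshawchatsya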